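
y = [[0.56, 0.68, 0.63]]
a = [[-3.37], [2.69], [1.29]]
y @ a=[[0.75]]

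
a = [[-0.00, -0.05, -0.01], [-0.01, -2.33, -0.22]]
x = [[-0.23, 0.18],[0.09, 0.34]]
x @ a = [[-0.00, -0.41, -0.04], [-0.00, -0.80, -0.08]]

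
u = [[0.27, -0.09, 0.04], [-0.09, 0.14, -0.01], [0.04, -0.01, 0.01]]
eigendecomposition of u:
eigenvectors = [[0.89, -0.44, -0.16], [-0.45, -0.89, -0.03], [0.13, -0.10, 0.99]]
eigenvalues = [0.32, 0.09, 0.0]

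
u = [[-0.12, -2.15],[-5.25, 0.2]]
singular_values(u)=[5.25, 2.15]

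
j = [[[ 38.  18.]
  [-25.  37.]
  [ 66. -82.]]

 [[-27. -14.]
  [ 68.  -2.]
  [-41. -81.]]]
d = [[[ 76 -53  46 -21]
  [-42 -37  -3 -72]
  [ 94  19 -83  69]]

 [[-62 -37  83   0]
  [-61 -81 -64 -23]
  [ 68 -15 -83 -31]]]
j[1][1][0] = 68.0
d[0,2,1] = 19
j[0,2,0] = 66.0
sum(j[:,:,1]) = -124.0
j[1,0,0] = -27.0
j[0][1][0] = -25.0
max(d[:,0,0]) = 76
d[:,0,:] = [[76, -53, 46, -21], [-62, -37, 83, 0]]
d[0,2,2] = -83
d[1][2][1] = -15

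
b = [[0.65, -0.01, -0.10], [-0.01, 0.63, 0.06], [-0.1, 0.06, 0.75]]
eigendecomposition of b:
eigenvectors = [[-0.48, 0.68, -0.56], [0.28, -0.48, -0.83], [0.83, 0.55, -0.05]]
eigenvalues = [0.83, 0.58, 0.63]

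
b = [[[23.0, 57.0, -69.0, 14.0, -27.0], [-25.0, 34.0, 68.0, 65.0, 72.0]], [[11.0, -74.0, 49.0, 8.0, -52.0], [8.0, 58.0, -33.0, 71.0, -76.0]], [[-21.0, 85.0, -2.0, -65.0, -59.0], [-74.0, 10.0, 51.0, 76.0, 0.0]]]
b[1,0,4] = -52.0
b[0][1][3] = 65.0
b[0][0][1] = 57.0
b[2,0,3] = -65.0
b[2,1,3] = 76.0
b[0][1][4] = 72.0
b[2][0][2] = -2.0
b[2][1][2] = 51.0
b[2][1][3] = 76.0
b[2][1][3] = 76.0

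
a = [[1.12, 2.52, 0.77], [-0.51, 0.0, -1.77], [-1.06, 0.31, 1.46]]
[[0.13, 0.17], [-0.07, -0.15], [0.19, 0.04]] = a @ [[-0.08, 0.06], [0.07, 0.02], [0.06, 0.07]]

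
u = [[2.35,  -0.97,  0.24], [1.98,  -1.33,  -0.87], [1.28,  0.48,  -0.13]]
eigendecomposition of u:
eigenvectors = [[-0.79+0.00j, 0.22+0.12j, 0.22-0.12j],[(-0.32+0j), (0.76+0j), (0.76-0j)],[-0.52+0.00j, (-0.13-0.59j), -0.13+0.59j]]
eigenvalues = [(2.11+0j), (-0.61+0.99j), (-0.61-0.99j)]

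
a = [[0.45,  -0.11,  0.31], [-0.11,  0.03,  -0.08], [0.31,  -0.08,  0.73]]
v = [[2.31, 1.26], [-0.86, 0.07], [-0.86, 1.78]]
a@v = [[0.87,1.11], [-0.21,-0.28], [0.16,1.68]]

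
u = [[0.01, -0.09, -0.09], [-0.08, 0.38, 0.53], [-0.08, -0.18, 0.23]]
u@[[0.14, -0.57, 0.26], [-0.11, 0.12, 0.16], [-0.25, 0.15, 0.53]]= [[0.03, -0.03, -0.06], [-0.19, 0.17, 0.32], [-0.05, 0.06, 0.07]]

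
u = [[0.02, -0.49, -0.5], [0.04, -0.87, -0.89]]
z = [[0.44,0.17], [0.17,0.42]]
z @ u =[[0.02, -0.36, -0.37], [0.02, -0.45, -0.46]]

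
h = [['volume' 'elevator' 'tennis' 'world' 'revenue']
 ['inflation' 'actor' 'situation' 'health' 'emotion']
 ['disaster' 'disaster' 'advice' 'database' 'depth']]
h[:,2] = ['tennis', 'situation', 'advice']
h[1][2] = 'situation'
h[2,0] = 'disaster'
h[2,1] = 'disaster'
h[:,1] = ['elevator', 'actor', 'disaster']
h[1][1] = 'actor'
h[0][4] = 'revenue'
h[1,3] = 'health'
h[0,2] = 'tennis'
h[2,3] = 'database'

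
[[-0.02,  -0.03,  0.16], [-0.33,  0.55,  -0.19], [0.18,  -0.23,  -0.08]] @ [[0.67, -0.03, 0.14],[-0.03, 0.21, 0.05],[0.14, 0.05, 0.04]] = [[0.01, 0.0, 0.0],[-0.26, 0.12, -0.03],[0.12, -0.06, 0.01]]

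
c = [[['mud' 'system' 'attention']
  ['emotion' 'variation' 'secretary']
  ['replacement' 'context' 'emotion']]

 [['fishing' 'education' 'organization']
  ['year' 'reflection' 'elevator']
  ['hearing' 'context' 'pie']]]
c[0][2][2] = 'emotion'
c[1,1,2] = 'elevator'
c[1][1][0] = 'year'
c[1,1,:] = ['year', 'reflection', 'elevator']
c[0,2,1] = 'context'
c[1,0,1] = 'education'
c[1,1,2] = 'elevator'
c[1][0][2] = 'organization'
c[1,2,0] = 'hearing'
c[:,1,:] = [['emotion', 'variation', 'secretary'], ['year', 'reflection', 'elevator']]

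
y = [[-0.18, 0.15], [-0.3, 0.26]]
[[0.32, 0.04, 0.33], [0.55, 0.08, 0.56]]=y@[[-0.96, 1.22, -1.33],[1.01, 1.73, 0.63]]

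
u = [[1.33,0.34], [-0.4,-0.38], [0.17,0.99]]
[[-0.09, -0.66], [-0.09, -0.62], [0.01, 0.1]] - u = [[-1.42, -1.0],[0.31, -0.24],[-0.16, -0.89]]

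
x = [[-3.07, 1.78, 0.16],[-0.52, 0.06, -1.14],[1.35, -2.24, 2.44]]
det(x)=7.083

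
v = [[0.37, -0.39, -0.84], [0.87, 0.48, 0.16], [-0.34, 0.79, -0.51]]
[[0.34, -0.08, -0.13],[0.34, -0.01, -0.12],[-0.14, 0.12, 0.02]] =v @ [[0.46, -0.08, -0.16],[-0.08, 0.12, 0.01],[-0.16, 0.01, 0.08]]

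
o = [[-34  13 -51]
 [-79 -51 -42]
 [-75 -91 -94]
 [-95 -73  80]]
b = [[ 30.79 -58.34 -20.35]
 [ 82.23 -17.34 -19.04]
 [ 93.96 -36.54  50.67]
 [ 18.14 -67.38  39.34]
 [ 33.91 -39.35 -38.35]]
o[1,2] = -42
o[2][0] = -75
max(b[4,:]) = 33.91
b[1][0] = 82.23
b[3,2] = 39.34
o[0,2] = -51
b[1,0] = 82.23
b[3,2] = 39.34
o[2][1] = -91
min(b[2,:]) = -36.54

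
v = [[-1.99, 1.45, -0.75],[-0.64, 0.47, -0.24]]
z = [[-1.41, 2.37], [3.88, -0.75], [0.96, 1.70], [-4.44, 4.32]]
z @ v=[[1.29,-0.93,0.49], [-7.24,5.27,-2.73], [-3.00,2.19,-1.13], [6.07,-4.41,2.29]]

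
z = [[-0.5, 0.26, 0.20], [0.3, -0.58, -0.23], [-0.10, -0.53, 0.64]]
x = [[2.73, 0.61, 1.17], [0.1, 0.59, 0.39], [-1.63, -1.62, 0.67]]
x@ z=[[-1.3, -0.26, 1.15],[0.09, -0.52, 0.13],[0.26, 0.16, 0.48]]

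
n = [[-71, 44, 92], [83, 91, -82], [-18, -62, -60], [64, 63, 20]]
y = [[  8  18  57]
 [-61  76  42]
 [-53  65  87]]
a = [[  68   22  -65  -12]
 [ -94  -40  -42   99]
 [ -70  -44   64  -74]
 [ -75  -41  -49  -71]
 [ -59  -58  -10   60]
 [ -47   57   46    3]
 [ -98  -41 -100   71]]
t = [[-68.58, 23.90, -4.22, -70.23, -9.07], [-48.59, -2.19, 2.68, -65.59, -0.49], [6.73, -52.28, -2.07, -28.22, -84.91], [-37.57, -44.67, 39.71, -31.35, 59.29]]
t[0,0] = -68.58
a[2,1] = -44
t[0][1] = 23.9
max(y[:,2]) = 87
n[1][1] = 91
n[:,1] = [44, 91, -62, 63]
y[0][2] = 57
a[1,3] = 99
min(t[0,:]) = -70.23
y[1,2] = 42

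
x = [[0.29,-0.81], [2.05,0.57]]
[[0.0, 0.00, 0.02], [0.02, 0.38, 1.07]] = x@[[0.01, 0.17, 0.48], [0.0, 0.06, 0.15]]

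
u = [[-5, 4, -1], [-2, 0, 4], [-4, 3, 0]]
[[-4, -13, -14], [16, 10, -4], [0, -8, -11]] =u@ [[0, -1, 2], [0, -4, -1], [4, 2, 0]]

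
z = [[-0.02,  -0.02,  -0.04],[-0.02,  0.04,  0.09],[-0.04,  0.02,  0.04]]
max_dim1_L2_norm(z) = 0.1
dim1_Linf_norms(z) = [0.04, 0.09, 0.04]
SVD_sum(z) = [[0.01,-0.02,-0.03], [-0.02,0.04,0.09], [-0.01,0.02,0.05]] + [[-0.03, -0.0, -0.01], [0.00, 0.0, 0.00], [-0.03, -0.0, -0.01]] + [[-0.00, -0.0, 0.0],[-0.00, -0.0, 0.00],[0.00, 0.0, -0.0]]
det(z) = 0.00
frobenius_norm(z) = 0.13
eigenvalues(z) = [0.1, -0.04, -0.0]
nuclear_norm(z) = 0.16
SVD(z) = [[0.32, 0.72, -0.61],  [-0.84, -0.08, -0.54],  [-0.44, 0.69, 0.58]] @ diag([0.11991124058577037, 0.04141806846802982, 0.0024161923679812194]) @ [[0.23,-0.41,-0.88],[-0.97,-0.10,-0.21],[0.0,0.91,-0.42]]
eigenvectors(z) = [[-0.3, 0.76, 0.03], [0.83, -0.4, -0.90], [0.48, 0.51, 0.44]]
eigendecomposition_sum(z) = [[0.01, -0.01, -0.03], [-0.03, 0.04, 0.08], [-0.02, 0.02, 0.05]] + [[-0.03, -0.01, -0.01], [0.02, 0.00, 0.01], [-0.02, -0.00, -0.01]] + [[0.0,0.0,-0.0], [-0.0,-0.00,0.0], [0.00,0.0,-0.0]]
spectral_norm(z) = 0.12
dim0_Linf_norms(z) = [0.04, 0.04, 0.09]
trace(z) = 0.06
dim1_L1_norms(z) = [0.08, 0.15, 0.1]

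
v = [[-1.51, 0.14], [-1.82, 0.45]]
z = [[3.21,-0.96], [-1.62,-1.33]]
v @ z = [[-5.07, 1.26],[-6.57, 1.15]]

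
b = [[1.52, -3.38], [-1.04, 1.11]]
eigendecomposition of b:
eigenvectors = [[0.9, 0.85], [-0.45, 0.53]]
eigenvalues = [3.2, -0.57]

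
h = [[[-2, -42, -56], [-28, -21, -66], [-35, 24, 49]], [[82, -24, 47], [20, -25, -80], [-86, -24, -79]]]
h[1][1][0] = 20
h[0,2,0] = -35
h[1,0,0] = 82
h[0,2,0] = -35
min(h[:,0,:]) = -56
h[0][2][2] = 49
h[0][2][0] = -35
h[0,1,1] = -21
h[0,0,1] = -42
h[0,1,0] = -28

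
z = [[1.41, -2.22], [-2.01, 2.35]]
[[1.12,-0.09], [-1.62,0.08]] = z @ [[0.84, 0.03], [0.03, 0.06]]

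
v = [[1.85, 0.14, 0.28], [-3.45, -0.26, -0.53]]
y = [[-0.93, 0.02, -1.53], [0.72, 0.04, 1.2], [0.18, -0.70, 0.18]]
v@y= [[-1.57, -0.15, -2.61], [2.93, 0.29, 4.87]]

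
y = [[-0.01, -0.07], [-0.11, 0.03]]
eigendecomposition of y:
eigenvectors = [[-0.71, 0.54], [-0.71, -0.84]]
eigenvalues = [-0.08, 0.1]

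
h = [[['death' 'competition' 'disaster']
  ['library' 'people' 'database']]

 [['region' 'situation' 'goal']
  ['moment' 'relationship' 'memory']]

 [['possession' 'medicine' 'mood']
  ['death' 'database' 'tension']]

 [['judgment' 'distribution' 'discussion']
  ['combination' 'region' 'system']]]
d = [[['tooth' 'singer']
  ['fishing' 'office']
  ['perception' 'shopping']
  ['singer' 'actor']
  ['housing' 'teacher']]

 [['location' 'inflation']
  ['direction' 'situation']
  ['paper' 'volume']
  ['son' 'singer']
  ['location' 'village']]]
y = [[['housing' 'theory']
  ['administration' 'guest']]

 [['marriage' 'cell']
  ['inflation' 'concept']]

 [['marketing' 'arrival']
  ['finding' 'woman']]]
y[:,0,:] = [['housing', 'theory'], ['marriage', 'cell'], ['marketing', 'arrival']]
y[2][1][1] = 'woman'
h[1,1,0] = 'moment'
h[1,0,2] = 'goal'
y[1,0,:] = ['marriage', 'cell']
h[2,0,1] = 'medicine'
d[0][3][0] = 'singer'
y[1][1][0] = 'inflation'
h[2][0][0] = 'possession'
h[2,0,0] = 'possession'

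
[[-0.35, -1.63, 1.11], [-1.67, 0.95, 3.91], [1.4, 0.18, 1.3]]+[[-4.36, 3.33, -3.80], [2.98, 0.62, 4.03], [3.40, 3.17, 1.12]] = [[-4.71, 1.70, -2.69], [1.31, 1.57, 7.94], [4.80, 3.35, 2.42]]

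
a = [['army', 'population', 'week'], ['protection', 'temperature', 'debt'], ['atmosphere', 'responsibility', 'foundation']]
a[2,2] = 'foundation'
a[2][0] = 'atmosphere'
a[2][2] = 'foundation'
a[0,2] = 'week'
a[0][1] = 'population'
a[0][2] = 'week'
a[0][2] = 'week'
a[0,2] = 'week'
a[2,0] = 'atmosphere'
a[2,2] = 'foundation'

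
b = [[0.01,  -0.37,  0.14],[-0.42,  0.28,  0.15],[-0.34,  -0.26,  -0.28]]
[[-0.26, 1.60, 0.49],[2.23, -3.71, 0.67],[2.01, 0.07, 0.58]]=b @ [[-5.44, 4.97, -1.86], [0.24, -4.86, -0.97], [-0.8, -1.76, 1.07]]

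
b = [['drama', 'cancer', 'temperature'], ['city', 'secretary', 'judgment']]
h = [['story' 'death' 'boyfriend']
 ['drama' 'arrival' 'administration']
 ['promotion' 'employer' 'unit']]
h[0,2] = 'boyfriend'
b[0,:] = ['drama', 'cancer', 'temperature']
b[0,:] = ['drama', 'cancer', 'temperature']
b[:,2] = ['temperature', 'judgment']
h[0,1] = 'death'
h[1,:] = ['drama', 'arrival', 'administration']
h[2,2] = 'unit'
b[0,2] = 'temperature'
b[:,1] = ['cancer', 'secretary']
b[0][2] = 'temperature'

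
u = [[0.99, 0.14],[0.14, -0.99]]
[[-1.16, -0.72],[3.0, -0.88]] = u @[[-0.73, -0.84], [-3.13, 0.77]]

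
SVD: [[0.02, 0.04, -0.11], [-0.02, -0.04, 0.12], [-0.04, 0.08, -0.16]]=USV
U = [[0.47, 0.50, 0.73], [-0.5, -0.53, 0.68], [0.73, -0.69, 0.0]]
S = [0.25, 0.05, 0.0]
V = [[-0.04, 0.39, -0.92], [0.95, -0.28, -0.16], [0.32, 0.88, 0.36]]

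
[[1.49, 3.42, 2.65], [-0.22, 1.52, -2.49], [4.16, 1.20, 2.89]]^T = [[1.49,  -0.22,  4.16], [3.42,  1.52,  1.2], [2.65,  -2.49,  2.89]]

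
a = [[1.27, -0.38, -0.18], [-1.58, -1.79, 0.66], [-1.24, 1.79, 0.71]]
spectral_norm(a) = 2.57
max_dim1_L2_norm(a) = 2.48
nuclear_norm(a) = 5.46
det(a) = -2.32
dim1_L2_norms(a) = [1.34, 2.48, 2.29]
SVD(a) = [[0.11, -0.5, -0.86],[-0.93, 0.24, -0.26],[0.34, 0.83, -0.44]] @ diag([2.567559696606801, 2.540193686236768, 0.3558837461352488]) @ [[0.47, 0.87, -0.16], [-0.81, 0.49, 0.33], [-0.36, 0.03, -0.93]]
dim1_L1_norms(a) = [1.83, 4.03, 3.74]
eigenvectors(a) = [[-0.40,  0.27,  -0.07], [0.32,  0.09,  -0.87], [0.86,  0.96,  0.49]]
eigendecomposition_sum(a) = [[1.12, -0.26, -0.3], [-0.89, 0.20, 0.24], [-2.40, 0.55, 0.63]] + [[0.21,0.03,0.09], [0.07,0.01,0.03], [0.73,0.11,0.30]] + [[-0.06, -0.16, 0.03],[-0.75, -2.0, 0.4],[0.42, 1.13, -0.22]]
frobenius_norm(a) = 3.63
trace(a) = 0.19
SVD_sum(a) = [[0.14, 0.25, -0.05],  [-1.12, -2.09, 0.37],  [0.41, 0.75, -0.13]] + [[1.02, -0.63, -0.42],[-0.49, 0.30, 0.2],[-1.70, 1.04, 0.70]] + [[0.11,-0.01,0.28], [0.03,-0.00,0.09], [0.06,-0.00,0.15]]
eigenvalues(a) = [1.96, 0.52, -2.29]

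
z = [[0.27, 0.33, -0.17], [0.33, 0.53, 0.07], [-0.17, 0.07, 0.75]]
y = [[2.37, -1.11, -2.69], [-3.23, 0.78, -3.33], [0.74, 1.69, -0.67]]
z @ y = [[-0.55, -0.33, -1.71], [-0.88, 0.17, -2.70], [-0.07, 1.51, -0.28]]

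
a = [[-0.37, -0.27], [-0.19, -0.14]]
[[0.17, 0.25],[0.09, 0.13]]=a@[[-0.38, 0.06], [-0.12, -1.02]]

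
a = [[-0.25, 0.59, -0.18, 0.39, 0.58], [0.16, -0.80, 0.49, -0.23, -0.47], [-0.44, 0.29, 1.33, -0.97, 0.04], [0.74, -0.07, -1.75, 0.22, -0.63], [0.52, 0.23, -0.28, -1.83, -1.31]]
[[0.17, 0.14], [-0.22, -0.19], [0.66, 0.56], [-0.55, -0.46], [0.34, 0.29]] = a@[[-0.84, -0.70], [0.31, 0.26], [-0.0, -0.00], [-0.22, -0.19], [-0.23, -0.19]]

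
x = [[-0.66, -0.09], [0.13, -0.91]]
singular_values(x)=[0.92, 0.67]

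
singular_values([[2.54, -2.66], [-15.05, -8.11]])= [17.13, 3.54]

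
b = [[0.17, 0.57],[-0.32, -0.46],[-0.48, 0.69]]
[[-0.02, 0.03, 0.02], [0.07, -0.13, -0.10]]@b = [[-0.02, -0.01], [0.10, 0.03]]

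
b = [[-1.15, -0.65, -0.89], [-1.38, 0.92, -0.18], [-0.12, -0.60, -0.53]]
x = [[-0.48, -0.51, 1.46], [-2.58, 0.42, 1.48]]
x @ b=[[1.08, -1.03, -0.25], [2.21, 1.18, 1.44]]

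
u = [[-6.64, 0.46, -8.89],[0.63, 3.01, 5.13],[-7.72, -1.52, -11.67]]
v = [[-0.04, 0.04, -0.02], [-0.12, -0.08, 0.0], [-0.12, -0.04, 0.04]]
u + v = [[-6.68,0.5,-8.91],  [0.51,2.93,5.13],  [-7.84,-1.56,-11.63]]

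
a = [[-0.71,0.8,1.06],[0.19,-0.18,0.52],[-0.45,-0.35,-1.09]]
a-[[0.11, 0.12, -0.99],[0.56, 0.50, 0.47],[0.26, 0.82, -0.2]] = [[-0.82, 0.68, 2.05], [-0.37, -0.68, 0.05], [-0.71, -1.17, -0.89]]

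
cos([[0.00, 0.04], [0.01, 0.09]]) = [[1.00, -0.00],  [-0.0, 1.0]]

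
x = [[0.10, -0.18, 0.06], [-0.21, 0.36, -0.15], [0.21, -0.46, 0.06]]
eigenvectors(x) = [[0.31, -0.86, -0.00], [-0.67, -0.34, 0.31], [0.68, 0.38, 0.95]]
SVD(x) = [[-0.30,0.18,-0.94], [0.62,-0.71,-0.34], [-0.72,-0.69,0.1]] @ diag([0.703185559491099, 0.08383506592682785, 0.0013231191309605865]) @ [[-0.44, 0.87, -0.22], [0.26, 0.36, 0.9], [-0.86, -0.34, 0.38]]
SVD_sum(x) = [[0.1, -0.19, 0.05], [-0.2, 0.38, -0.10], [0.22, -0.44, 0.11]] + [[0.0, 0.01, 0.01], [-0.02, -0.02, -0.05], [-0.01, -0.02, -0.05]] + [[0.00, 0.0, -0.0], [0.00, 0.00, -0.0], [-0.0, -0.0, 0.00]]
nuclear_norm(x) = 0.79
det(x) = -0.00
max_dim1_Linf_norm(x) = 0.46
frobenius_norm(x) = 0.71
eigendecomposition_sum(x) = [[0.1, -0.18, 0.06], [-0.21, 0.38, -0.13], [0.21, -0.39, 0.13]] + [[0.0,0.00,-0.0], [0.0,0.0,-0.00], [-0.00,-0.0,0.00]] + [[0.0, 0.00, 0.0], [-0.00, -0.02, -0.02], [-0.00, -0.07, -0.07]]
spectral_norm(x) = 0.70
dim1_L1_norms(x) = [0.34, 0.72, 0.73]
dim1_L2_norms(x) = [0.21, 0.44, 0.51]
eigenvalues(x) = [0.61, 0.0, -0.09]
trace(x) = 0.52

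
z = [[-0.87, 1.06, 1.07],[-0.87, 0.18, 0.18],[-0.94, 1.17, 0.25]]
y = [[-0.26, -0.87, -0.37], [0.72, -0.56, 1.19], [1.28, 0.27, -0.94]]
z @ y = [[2.36, 0.45, 0.58], [0.59, 0.70, 0.37], [1.41, 0.23, 1.51]]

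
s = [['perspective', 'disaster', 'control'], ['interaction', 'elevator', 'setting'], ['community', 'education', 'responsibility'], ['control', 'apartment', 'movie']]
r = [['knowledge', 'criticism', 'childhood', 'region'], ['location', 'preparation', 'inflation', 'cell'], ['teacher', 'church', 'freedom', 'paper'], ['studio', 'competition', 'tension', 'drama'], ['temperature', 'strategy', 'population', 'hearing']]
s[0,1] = 'disaster'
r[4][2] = 'population'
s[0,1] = 'disaster'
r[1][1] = 'preparation'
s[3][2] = 'movie'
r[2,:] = ['teacher', 'church', 'freedom', 'paper']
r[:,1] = ['criticism', 'preparation', 'church', 'competition', 'strategy']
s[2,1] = 'education'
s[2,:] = ['community', 'education', 'responsibility']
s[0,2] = 'control'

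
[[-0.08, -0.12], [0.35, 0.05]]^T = [[-0.08, 0.35], [-0.12, 0.05]]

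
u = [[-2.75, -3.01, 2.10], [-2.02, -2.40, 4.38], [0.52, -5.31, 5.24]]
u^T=[[-2.75,-2.02,0.52], [-3.01,-2.40,-5.31], [2.10,4.38,5.24]]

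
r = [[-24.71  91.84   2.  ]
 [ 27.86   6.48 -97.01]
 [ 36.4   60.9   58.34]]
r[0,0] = -24.71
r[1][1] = 6.48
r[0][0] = -24.71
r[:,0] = [-24.71, 27.86, 36.4]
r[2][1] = 60.9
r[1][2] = -97.01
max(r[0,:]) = 91.84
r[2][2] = 58.34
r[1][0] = 27.86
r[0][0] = -24.71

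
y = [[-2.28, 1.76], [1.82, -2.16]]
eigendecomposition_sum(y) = [[-2.07, 1.97],[2.04, -1.94]] + [[-0.21, -0.21],[-0.22, -0.22]]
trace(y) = -4.44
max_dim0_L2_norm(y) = 2.92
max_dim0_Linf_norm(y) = 2.28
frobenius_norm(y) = 4.03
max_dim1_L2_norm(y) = 2.88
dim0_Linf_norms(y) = [2.28, 2.16]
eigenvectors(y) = [[-0.71, -0.69], [0.70, -0.72]]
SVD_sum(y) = [[-2.07, 1.98],[2.03, -1.94]] + [[-0.21, -0.22], [-0.21, -0.22]]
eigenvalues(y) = [-4.01, -0.43]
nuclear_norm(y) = 4.44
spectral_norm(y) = 4.01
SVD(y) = [[-0.71, 0.7], [0.7, 0.71]] @ diag([4.011207997740827, 0.42919738915798705]) @ [[0.72, -0.69], [-0.69, -0.72]]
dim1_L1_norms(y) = [4.04, 3.98]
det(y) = 1.72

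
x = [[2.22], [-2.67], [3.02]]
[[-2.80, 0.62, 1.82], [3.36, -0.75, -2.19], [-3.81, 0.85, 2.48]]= x @ [[-1.26, 0.28, 0.82]]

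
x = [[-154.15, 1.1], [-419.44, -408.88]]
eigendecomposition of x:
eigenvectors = [[0.52, -0.00], [-0.86, 1.00]]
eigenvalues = [-155.97, -407.06]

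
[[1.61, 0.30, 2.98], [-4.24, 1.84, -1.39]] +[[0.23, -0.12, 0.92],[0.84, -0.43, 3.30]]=[[1.84,  0.18,  3.90], [-3.4,  1.41,  1.91]]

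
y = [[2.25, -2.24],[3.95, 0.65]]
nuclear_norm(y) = 6.84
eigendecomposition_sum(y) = [[(1.12+1.23j), (-1.12+0.57j)], [1.98-1.00j, (0.32+1.63j)]] + [[(1.12-1.23j), (-1.12-0.57j)], [(1.98+1j), (0.33-1.63j)]]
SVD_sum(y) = [[2.54, -0.4], [3.75, -0.59]] + [[-0.29,-1.84],[0.20,1.24]]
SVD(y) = [[-0.56,-0.83], [-0.83,0.56]] @ diag([4.588732368035234, 2.246916833028261]) @ [[-0.99, 0.16], [0.16, 0.99]]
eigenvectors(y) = [[0.16+0.58j, (0.16-0.58j)], [0.80+0.00j, 0.80-0.00j]]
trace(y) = 2.90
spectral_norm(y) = 4.59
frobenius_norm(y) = 5.11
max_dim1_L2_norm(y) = 4.0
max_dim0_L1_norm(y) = 6.2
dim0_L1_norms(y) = [6.2, 2.89]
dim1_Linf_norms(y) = [2.25, 3.95]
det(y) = 10.31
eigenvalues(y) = [(1.45+2.86j), (1.45-2.86j)]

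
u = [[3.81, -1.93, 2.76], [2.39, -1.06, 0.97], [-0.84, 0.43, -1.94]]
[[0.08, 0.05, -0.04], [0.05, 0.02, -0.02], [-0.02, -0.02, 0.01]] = u@[[0.02, 0.0, -0.01], [-0.00, -0.01, 0.00], [0.0, 0.01, -0.0]]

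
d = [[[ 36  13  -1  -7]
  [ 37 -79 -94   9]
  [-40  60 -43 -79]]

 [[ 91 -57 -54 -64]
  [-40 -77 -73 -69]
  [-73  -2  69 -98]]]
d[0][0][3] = -7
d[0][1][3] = 9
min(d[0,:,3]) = -79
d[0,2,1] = 60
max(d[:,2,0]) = -40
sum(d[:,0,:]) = -43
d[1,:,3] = [-64, -69, -98]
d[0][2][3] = -79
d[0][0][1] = 13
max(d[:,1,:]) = 37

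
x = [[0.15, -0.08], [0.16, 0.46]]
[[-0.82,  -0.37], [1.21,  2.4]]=x @ [[-3.45, 0.29],[3.83, 5.12]]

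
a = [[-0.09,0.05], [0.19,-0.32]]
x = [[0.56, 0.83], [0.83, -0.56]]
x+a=[[0.47, 0.88], [1.02, -0.88]]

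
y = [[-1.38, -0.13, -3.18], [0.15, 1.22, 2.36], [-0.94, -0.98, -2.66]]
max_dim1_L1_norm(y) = 4.69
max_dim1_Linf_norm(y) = 3.18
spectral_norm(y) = 5.16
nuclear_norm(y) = 6.60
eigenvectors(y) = [[(0.79+0j), (0.3-0.5j), 0.30+0.50j], [(-0.29+0j), 0.72+0.00j, 0.72-0.00j], [0.54+0.00j, -0.29+0.22j, -0.29-0.22j]]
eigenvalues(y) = [(-3.5+0j), (0.34+0.6j), (0.34-0.6j)]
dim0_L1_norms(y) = [2.47, 2.33, 8.2]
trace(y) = -2.82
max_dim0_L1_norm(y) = 8.2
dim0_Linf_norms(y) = [1.38, 1.22, 3.18]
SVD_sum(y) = [[-0.99,-0.82,-3.12], [0.74,0.61,2.33], [-0.88,-0.72,-2.75]] + [[-0.46, 0.64, -0.02], [-0.49, 0.68, -0.02], [0.1, -0.14, 0.00]] + [[0.07, 0.05, -0.04], [-0.1, -0.07, 0.05], [-0.17, -0.12, 0.08]]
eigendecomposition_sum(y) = [[-1.46-0.00j,-0.75+0.00j,-3.41+0.00j], [0.54+0.00j,(0.28-0j),(1.27-0j)], [(-0.99-0j),(-0.51+0j),(-2.32+0j)]] + [[(0.04+0.21j),(0.31-0.26j),(0.11-0.45j)], [(-0.2+0.17j),0.47+0.16j,(0.55-0.17j)], [(0.03-0.13j),(-0.24+0.08j),-0.17+0.23j]] + [[0.04-0.21j, (0.31+0.26j), (0.11+0.45j)], [-0.20-0.17j, (0.47-0.16j), 0.55+0.17j], [(0.03+0.13j), -0.24-0.08j, -0.17-0.23j]]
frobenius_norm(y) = 5.29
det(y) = -1.66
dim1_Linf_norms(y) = [3.18, 2.36, 2.66]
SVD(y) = [[-0.65, -0.67, -0.34],[0.49, -0.72, 0.49],[-0.58, 0.15, 0.8]] @ diag([5.158086326242488, 1.1626169431661189, 0.27616533905139407]) @ [[0.29, 0.24, 0.92], [0.58, -0.81, 0.03], [-0.76, -0.53, 0.38]]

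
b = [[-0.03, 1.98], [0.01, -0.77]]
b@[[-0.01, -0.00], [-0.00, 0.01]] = [[0.00, 0.02], [-0.00, -0.01]]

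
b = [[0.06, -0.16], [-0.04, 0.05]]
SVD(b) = [[-0.94, 0.34], [0.34, 0.94]] @ diag([0.18151902495300243, 0.018730818992005398]) @ [[-0.39, 0.92], [-0.92, -0.39]]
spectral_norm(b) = 0.18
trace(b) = 0.11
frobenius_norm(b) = 0.18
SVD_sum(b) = [[0.07, -0.16], [-0.02, 0.06]] + [[-0.01, -0.00], [-0.02, -0.01]]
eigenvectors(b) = [[0.91, 0.88],[-0.43, 0.47]]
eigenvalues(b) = [0.14, -0.03]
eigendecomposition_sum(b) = [[0.07, -0.13], [-0.03, 0.06]] + [[-0.01, -0.03], [-0.01, -0.01]]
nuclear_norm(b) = 0.20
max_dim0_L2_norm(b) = 0.17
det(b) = -0.00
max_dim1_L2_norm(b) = 0.17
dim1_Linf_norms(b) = [0.16, 0.05]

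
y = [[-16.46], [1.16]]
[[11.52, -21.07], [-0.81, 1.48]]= y @ [[-0.70, 1.28]]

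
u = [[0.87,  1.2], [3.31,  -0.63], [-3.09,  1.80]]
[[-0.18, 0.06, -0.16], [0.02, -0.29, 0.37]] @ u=[[0.54,-0.54], [-2.09,0.87]]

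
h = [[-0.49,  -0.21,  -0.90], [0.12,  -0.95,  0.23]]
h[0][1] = -0.207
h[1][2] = 0.229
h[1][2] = 0.229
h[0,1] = -0.207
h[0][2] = -0.9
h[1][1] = -0.951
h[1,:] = [0.122, -0.951, 0.229]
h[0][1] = -0.207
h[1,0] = 0.122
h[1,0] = 0.122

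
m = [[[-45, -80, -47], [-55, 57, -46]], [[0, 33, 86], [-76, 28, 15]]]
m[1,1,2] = 15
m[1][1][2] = 15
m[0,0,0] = -45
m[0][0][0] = -45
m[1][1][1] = 28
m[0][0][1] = -80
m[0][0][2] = -47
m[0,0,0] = -45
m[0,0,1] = -80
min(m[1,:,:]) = -76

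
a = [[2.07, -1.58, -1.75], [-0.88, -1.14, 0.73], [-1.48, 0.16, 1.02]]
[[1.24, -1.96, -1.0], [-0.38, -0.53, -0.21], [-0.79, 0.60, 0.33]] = a@ [[0.48, -0.08, -0.07], [-0.08, 0.75, 0.35], [-0.07, 0.35, 0.17]]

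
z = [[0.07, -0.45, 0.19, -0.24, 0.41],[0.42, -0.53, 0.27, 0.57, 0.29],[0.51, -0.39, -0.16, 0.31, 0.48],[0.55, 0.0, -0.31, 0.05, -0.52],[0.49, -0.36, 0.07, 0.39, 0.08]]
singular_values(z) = [1.47, 0.93, 0.48, 0.35, 0.02]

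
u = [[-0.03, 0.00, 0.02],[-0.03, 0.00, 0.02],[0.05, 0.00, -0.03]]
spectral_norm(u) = 0.08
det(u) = 0.00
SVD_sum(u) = [[-0.03, 0.0, 0.02], [-0.03, 0.00, 0.02], [0.05, 0.00, -0.03]] + [[0.0, 0.00, 0.00], [0.00, 0.00, 0.00], [0.0, 0.0, 0.0]] + [[0.00, 0.0, 0.00],[0.0, -0.00, -0.00],[0.0, 0.0, 0.00]]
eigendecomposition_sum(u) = [[0.00, 0.00, 0.00], [-0.0, 0.00, -0.00], [0.0, 0.0, 0.00]] + [[0.00, 0.0, 0.0], [0.00, 0.0, 0.00], [0.0, 0.00, 0.0]] + [[-0.03, -0.00, 0.02], [-0.03, -0.00, 0.02], [0.05, -0.0, -0.03]]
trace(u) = -0.06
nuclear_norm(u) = 0.08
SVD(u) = [[-0.47,-0.53,0.71],[-0.47,-0.53,-0.71],[0.75,-0.66,0.0]] @ diag([0.07743813539048017, 0.0018262495025764159, 5.97002559050337e-20]) @ [[0.85, 0.0, -0.53], [-0.53, 0.00, -0.85], [0.00, 1.0, 0.0]]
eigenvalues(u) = [0.0, 0.0, -0.06]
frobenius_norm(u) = 0.08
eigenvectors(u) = [[0.00, 0.47, -0.47], [1.0, 0.47, -0.47], [0.0, 0.75, 0.75]]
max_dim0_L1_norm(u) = 0.11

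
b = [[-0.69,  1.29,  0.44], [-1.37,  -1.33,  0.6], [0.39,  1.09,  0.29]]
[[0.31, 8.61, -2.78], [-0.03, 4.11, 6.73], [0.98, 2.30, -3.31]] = b @ [[0.91,-4.89,-0.82], [0.02,3.15,-3.29], [2.08,2.66,2.05]]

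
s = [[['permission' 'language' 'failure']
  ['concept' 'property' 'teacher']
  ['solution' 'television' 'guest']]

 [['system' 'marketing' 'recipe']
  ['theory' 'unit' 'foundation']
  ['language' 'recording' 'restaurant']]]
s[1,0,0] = 'system'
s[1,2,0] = 'language'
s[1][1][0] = 'theory'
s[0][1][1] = 'property'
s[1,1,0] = 'theory'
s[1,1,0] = 'theory'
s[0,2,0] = 'solution'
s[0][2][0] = 'solution'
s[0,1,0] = 'concept'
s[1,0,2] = 'recipe'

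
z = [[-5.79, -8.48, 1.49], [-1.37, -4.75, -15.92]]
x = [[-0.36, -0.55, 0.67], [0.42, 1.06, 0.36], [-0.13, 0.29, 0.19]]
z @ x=[[-1.67, -5.37, -6.65], [0.57, -8.9, -5.65]]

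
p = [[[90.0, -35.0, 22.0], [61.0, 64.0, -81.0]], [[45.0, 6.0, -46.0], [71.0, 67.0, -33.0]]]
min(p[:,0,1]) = -35.0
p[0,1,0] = 61.0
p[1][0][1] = 6.0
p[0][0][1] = -35.0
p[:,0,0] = [90.0, 45.0]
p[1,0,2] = -46.0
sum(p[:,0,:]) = 82.0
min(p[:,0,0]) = 45.0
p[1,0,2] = -46.0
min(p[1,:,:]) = -46.0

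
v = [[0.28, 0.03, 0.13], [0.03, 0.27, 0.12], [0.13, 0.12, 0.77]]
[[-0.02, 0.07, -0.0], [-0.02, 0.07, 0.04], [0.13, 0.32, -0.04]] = v @[[-0.16,0.05,0.01], [-0.16,0.09,0.18], [0.22,0.39,-0.08]]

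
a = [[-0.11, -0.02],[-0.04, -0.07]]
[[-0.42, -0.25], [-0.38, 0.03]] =a @ [[3.18, 2.59], [3.67, -1.9]]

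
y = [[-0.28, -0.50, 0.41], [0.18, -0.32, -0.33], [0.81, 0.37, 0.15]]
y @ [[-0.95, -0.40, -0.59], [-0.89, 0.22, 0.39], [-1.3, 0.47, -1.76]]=[[0.18, 0.19, -0.75], [0.54, -0.3, 0.35], [-1.29, -0.17, -0.6]]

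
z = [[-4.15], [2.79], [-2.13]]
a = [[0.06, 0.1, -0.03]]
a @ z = [[0.09]]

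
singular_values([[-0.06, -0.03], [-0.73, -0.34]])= [0.81, 0.0]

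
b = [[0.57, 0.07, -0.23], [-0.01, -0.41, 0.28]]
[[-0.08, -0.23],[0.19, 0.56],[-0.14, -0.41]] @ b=[[-0.04, 0.09, -0.05],[0.10, -0.22, 0.11],[-0.08, 0.16, -0.08]]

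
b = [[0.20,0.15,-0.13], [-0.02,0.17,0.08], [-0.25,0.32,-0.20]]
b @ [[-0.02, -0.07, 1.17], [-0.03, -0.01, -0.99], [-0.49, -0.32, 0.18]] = [[0.06, 0.03, 0.06], [-0.04, -0.03, -0.18], [0.09, 0.08, -0.65]]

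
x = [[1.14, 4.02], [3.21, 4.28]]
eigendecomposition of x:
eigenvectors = [[-0.86, -0.59], [0.5, -0.81]]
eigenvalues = [-1.21, 6.63]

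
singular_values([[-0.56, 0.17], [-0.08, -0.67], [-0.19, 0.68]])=[0.99, 0.56]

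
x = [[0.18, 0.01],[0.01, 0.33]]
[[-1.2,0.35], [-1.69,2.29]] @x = [[-0.21, 0.1], [-0.28, 0.74]]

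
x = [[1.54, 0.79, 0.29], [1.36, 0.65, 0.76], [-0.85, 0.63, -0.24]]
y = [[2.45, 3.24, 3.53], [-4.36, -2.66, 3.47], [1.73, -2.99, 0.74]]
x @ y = [[0.83, 2.02, 8.39], [1.81, 0.41, 7.62], [-5.24, -3.71, -0.99]]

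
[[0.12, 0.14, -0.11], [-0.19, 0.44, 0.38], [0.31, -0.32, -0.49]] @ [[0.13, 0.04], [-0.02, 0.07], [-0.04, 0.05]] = [[0.02, 0.01],[-0.05, 0.04],[0.07, -0.03]]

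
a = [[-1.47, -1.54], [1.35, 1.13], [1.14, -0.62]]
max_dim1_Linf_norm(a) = 1.54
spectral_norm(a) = 2.79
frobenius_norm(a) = 3.05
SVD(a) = [[-0.76, 0.21], [0.63, -0.02], [0.18, 0.98]] @ diag([2.7934178880529066, 1.2299254053421447]) @ [[0.77, 0.63], [0.63, -0.77]]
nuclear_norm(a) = 4.02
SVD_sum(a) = [[-1.64, -1.34], [1.36, 1.11], [0.38, 0.31]] + [[0.17, -0.20], [-0.01, 0.02], [0.76, -0.93]]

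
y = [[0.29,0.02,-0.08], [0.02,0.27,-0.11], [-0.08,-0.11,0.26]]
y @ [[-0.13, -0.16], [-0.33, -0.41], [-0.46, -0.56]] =[[-0.01, -0.01],[-0.04, -0.05],[-0.07, -0.09]]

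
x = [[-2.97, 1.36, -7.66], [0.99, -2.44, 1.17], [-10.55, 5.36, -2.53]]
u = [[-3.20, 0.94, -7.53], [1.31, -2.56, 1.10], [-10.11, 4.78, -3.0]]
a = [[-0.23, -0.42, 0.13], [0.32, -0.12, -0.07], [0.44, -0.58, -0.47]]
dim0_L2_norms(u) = [10.68, 5.5, 8.18]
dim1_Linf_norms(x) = [7.66, 2.44, 10.55]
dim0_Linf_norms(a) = [0.44, 0.58, 0.47]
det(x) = 143.45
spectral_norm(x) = 13.52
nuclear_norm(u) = 20.74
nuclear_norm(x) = 21.42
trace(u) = -8.76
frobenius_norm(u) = 14.54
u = a + x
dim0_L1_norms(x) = [14.51, 9.16, 11.36]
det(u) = 133.23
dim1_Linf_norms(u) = [7.53, 2.56, 10.11]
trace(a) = -0.82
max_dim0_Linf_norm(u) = 10.11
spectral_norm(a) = 0.92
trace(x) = -7.94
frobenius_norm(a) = 1.06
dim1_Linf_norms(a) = [0.42, 0.32, 0.58]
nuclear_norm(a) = 1.57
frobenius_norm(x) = 14.97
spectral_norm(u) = 13.24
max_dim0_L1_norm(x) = 14.51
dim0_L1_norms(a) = [0.99, 1.12, 0.67]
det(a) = -0.07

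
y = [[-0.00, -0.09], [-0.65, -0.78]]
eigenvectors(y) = [[0.79, 0.11], [-0.61, 0.99]]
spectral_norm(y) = 1.02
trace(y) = -0.78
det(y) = -0.06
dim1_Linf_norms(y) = [0.09, 0.78]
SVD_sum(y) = [[-0.04, -0.05], [-0.65, -0.78]] + [[0.04, -0.04], [-0.00, 0.00]]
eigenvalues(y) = [0.07, -0.85]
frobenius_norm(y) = 1.02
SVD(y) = [[-0.07, -1.00], [-1.0, 0.07]] @ diag([1.0176913575949367, 0.057483046862312315]) @ [[0.64, 0.77],[-0.77, 0.64]]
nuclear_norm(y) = 1.08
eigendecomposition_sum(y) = [[0.06,-0.01], [-0.05,0.01]] + [[-0.06, -0.08],[-0.60, -0.79]]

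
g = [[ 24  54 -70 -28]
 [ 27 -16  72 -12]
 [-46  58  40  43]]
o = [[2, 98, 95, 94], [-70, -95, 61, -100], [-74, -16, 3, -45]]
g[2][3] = 43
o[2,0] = -74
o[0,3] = 94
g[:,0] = [24, 27, -46]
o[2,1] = -16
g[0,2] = -70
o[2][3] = -45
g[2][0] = -46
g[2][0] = -46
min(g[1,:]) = -16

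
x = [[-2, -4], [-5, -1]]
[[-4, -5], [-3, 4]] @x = [[33, 21], [-14, 8]]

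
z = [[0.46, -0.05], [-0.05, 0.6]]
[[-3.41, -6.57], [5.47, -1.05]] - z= [[-3.87,-6.52],[5.52,-1.65]]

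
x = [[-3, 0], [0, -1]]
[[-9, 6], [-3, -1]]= x@[[3, -2], [3, 1]]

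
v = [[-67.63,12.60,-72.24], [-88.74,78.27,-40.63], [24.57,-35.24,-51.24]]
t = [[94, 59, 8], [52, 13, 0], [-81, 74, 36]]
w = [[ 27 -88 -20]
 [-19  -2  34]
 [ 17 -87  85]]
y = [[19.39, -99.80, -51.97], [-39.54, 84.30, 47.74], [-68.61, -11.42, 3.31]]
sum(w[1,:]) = 13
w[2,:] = [17, -87, 85]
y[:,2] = [-51.97, 47.74, 3.31]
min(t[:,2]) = 0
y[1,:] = [-39.54, 84.3, 47.74]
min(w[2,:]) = -87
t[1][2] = 0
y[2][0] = -68.61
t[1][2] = 0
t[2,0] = -81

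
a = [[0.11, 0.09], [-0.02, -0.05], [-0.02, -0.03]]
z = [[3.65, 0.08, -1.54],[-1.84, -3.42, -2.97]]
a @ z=[[0.24,-0.3,-0.44], [0.02,0.17,0.18], [-0.02,0.1,0.12]]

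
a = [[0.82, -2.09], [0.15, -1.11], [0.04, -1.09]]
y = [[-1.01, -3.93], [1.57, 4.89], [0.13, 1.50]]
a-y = [[1.83, 1.84], [-1.42, -6.00], [-0.09, -2.59]]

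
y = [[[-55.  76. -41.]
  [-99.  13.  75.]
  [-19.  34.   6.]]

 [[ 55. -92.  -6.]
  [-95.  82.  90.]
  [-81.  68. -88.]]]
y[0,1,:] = [-99.0, 13.0, 75.0]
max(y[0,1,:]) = 75.0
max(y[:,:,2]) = 90.0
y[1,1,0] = -95.0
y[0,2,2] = 6.0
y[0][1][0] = -99.0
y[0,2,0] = -19.0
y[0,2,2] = 6.0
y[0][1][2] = 75.0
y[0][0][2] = -41.0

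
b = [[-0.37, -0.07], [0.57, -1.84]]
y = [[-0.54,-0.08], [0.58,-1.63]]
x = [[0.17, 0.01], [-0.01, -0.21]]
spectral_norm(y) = 1.73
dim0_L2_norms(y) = [0.79, 1.63]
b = y + x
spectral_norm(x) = 0.21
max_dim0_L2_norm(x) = 0.21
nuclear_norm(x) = 0.38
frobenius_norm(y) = 1.81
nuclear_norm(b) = 2.30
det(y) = 0.93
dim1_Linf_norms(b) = [0.37, 1.84]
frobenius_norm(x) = 0.27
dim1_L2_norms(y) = [0.55, 1.73]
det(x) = -0.04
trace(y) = -2.17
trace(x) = -0.04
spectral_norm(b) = 1.93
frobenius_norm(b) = 1.96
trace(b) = -2.21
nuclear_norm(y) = 2.27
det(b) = 0.72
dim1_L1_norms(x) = [0.18, 0.22]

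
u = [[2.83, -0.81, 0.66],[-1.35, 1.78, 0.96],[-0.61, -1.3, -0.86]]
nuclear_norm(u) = 6.13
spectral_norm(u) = 3.52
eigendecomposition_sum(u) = [[(2.53+0j), (-1.28+0j), 0.10+0.00j], [(-1.88+0j), 0.95+0.00j, -0.08-0.00j], [(0.21+0j), (-0.11+0j), (0.01+0j)]] + [[(0.15+0.09j), (0.23+0.12j), (0.28-0.06j)], [0.27+0.19j, (0.41+0.25j), (0.52-0.07j)], [-0.41+0.04j, -0.60+0.11j, -0.43+0.49j]] + [[(0.15-0.09j),0.23-0.12j,0.28+0.06j], [(0.27-0.19j),0.41-0.25j,(0.52+0.07j)], [-0.41-0.04j,-0.60-0.11j,-0.43-0.49j]]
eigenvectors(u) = [[0.80+0.00j, 0.26+0.19j, (0.26-0.19j)],[(-0.6+0j), 0.45+0.38j, (0.45-0.38j)],[(0.07+0j), (-0.74+0j), (-0.74-0j)]]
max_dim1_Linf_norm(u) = 2.83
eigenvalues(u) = [(3.49+0j), (0.13+0.83j), (0.13-0.83j)]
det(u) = 2.49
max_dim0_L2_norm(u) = 3.19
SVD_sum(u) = [[2.47, -1.41, -0.05],[-1.8, 1.03, 0.04],[0.11, -0.07, -0.0]] + [[0.40,0.67,0.61], [0.50,0.85,0.78], [-0.66,-1.12,-1.02]] + [[-0.04,  -0.07,  0.10], [-0.05,  -0.1,  0.14], [-0.06,  -0.12,  0.17]]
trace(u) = 3.75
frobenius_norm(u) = 4.22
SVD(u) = [[-0.81, -0.43, 0.4], [0.59, -0.55, 0.6], [-0.04, 0.72, 0.69]] @ diag([3.5234357867682187, 2.3035034226099413, 0.3067119797877337]) @ [[-0.87, 0.50, 0.02], [-0.4, -0.68, -0.62], [-0.30, -0.54, 0.78]]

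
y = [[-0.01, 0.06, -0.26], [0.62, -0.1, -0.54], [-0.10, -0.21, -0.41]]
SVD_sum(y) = [[0.11, -0.03, -0.14], [0.49, -0.14, -0.63], [0.18, -0.05, -0.23]] + [[-0.10, -0.04, -0.07], [0.13, 0.05, 0.09], [-0.29, -0.11, -0.2]] + [[-0.02, 0.13, -0.04], [0.00, -0.01, 0.00], [0.01, -0.05, 0.02]]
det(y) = 0.06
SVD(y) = [[0.21, -0.31, -0.93], [0.92, 0.39, 0.08], [0.33, -0.87, 0.37]] @ diag([0.8835656619113824, 0.41987579998977165, 0.15005343606212523]) @ [[0.60, -0.17, -0.78], [0.78, 0.30, 0.55], [0.14, -0.94, 0.31]]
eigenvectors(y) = [[-0.37, -0.62, 0.32], [-0.88, 0.60, 0.5], [0.30, -0.51, 0.81]]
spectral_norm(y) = 0.88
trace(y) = -0.52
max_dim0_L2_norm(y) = 0.73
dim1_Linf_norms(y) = [0.26, 0.62, 0.41]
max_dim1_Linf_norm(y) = 0.62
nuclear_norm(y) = 1.45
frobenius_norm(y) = 0.99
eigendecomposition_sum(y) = [[0.13, 0.06, -0.09], [0.31, 0.14, -0.21], [-0.1, -0.05, 0.07]] + [[-0.21, 0.09, 0.02], [0.20, -0.09, -0.02], [-0.17, 0.08, 0.02]] + [[0.07, -0.09, -0.20], [0.11, -0.15, -0.31], [0.17, -0.24, -0.50]]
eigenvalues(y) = [0.34, -0.28, -0.58]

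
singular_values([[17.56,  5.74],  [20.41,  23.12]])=[34.99, 8.25]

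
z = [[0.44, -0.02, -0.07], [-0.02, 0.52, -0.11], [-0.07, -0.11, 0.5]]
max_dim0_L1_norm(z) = 0.68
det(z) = 0.11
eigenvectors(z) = [[-0.60, -0.78, -0.19], [-0.48, 0.54, -0.69], [-0.64, 0.32, 0.70]]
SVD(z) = [[0.19, 0.78, -0.6], [0.69, -0.54, -0.48], [-0.7, -0.32, -0.64]] @ diag([0.6267151944834665, 0.4831490996059796, 0.35013570591055365]) @ [[0.19,0.69,-0.7], [0.78,-0.54,-0.32], [-0.60,-0.48,-0.64]]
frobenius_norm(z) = 0.87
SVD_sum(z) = [[0.02, 0.08, -0.08],  [0.08, 0.30, -0.3],  [-0.08, -0.30, 0.31]] + [[0.29, -0.20, -0.12], [-0.2, 0.14, 0.08], [-0.12, 0.08, 0.05]] + [[0.13,0.10,0.13], [0.1,0.08,0.11], [0.13,0.11,0.14]]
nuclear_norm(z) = 1.46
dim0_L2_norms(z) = [0.45, 0.53, 0.52]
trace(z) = 1.46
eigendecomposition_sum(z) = [[0.13, 0.10, 0.13], [0.1, 0.08, 0.11], [0.13, 0.11, 0.14]] + [[0.29, -0.20, -0.12],[-0.20, 0.14, 0.08],[-0.12, 0.08, 0.05]] + [[0.02, 0.08, -0.08],[0.08, 0.3, -0.30],[-0.08, -0.3, 0.31]]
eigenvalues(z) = [0.35, 0.48, 0.63]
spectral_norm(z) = 0.63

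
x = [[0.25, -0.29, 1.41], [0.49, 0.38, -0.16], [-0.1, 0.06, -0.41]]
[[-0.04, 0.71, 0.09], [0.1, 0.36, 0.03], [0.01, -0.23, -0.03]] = x @ [[0.33,0.58,0.02], [-0.21,0.39,0.08], [-0.13,0.48,0.08]]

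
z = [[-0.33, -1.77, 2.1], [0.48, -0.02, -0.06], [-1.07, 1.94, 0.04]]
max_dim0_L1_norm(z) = 3.73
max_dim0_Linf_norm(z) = 2.1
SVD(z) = [[0.84,0.53,-0.1], [0.01,-0.20,-0.98], [-0.54,0.82,-0.18]] @ diag([3.094704211096237, 1.763870801368908, 0.32842905154907953]) @ [[0.10, -0.82, 0.56], [-0.65, 0.37, 0.66], [-0.75, -0.43, -0.5]]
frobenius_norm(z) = 3.58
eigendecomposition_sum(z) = [[-0.19+0.85j, (-1.08-0.98j), (0.98-0.06j)],  [0.22-0.02j, (-0.16+0.34j), (-0.09-0.24j)],  [(-0.56-0.21j), (0.77-0.63j), (-0.05+0.67j)]] + [[(-0.19-0.85j), -1.08+0.98j, (0.98+0.06j)], [(0.22+0.02j), (-0.16-0.34j), -0.09+0.24j], [-0.56+0.21j, 0.77+0.63j, -0.05-0.67j]] + [[(0.04+0j), (0.38-0j), (0.14-0j)],[(0.03+0j), (0.31-0j), 0.11-0.00j],[(0.04+0j), (0.41-0j), (0.15-0j)]]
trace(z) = -0.31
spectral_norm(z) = 3.09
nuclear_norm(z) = 5.19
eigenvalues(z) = [(-0.4+1.86j), (-0.4-1.86j), (0.5+0j)]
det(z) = 1.79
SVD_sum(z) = [[0.26,-2.13,1.47], [0.00,-0.02,0.02], [-0.17,1.37,-0.94]] + [[-0.61, 0.35, 0.62], [0.24, -0.13, -0.24], [-0.95, 0.54, 0.95]] + [[0.03, 0.01, 0.02], [0.24, 0.14, 0.16], [0.04, 0.03, 0.03]]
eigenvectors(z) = [[0.81+0.00j, 0.81-0.00j, (0.6+0j)], [(-0.06-0.2j), -0.06+0.20j, (0.48+0j)], [-0.08+0.55j, -0.08-0.55j, (0.64+0j)]]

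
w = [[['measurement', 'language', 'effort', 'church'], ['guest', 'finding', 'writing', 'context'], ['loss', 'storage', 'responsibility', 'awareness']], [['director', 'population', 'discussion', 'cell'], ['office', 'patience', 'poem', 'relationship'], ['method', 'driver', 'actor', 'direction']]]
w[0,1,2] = 'writing'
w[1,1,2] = 'poem'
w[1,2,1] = 'driver'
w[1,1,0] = 'office'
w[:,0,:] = [['measurement', 'language', 'effort', 'church'], ['director', 'population', 'discussion', 'cell']]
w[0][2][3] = 'awareness'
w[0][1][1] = 'finding'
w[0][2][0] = 'loss'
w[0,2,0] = 'loss'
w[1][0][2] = 'discussion'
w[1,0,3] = 'cell'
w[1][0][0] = 'director'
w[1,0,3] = 'cell'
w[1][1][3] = 'relationship'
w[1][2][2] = 'actor'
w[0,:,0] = ['measurement', 'guest', 'loss']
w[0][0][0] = 'measurement'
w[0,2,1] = 'storage'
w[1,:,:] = [['director', 'population', 'discussion', 'cell'], ['office', 'patience', 'poem', 'relationship'], ['method', 'driver', 'actor', 'direction']]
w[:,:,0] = [['measurement', 'guest', 'loss'], ['director', 'office', 'method']]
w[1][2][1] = 'driver'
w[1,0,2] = 'discussion'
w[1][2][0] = 'method'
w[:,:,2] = [['effort', 'writing', 'responsibility'], ['discussion', 'poem', 'actor']]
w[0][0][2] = 'effort'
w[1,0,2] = 'discussion'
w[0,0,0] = 'measurement'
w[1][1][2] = 'poem'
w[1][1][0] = 'office'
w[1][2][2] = 'actor'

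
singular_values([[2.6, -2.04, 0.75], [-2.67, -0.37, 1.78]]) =[3.98, 2.47]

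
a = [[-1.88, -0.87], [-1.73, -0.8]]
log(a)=[[(-1.64+2.2j), 2.85+1.02j], [5.67+2.03j, (-5.18+0.94j)]]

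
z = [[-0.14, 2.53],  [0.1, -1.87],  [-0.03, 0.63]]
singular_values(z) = [3.21, 0.01]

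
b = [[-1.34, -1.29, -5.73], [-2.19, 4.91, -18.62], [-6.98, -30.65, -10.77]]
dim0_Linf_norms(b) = [6.98, 30.65, 18.62]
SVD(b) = [[-0.11, -0.24, -0.96], [-0.10, -0.96, 0.25], [-0.99, 0.13, 0.08]] @ diag([33.51399430932572, 19.819635717111318, 0.17670731588643782]) @ [[0.22, 0.89, 0.39], [0.08, -0.42, 0.91], [0.97, -0.17, -0.16]]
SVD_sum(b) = [[-0.80, -3.30, -1.45], [-0.74, -3.04, -1.34], [-7.19, -29.61, -13.02]] + [[-0.37,  1.98,  -4.3], [-1.49,  7.96,  -17.27], [0.2,  -1.04,  2.26]] + [[-0.17,0.03,0.03],  [0.04,-0.01,-0.01],  [0.01,-0.0,-0.00]]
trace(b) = -7.20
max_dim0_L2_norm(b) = 31.07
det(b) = 117.38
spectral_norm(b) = 33.51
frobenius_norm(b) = 38.94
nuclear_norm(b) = 53.51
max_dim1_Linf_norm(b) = 30.65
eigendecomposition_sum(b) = [[-1.37, -3.87, -4.28], [-3.32, -9.40, -10.39], [-5.95, -16.88, -18.67]] + [[-0.17,0.04,0.01], [0.03,-0.01,-0.00], [0.03,-0.01,-0.00]] + [[0.19, 2.54, -1.46], [1.10, 14.32, -8.22], [-1.05, -13.76, 7.9]]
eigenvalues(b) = [-29.44, -0.18, 22.41]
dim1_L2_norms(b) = [6.02, 19.38, 33.23]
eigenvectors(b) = [[-0.20, -0.97, -0.13], [-0.48, 0.17, -0.72], [-0.86, 0.16, 0.69]]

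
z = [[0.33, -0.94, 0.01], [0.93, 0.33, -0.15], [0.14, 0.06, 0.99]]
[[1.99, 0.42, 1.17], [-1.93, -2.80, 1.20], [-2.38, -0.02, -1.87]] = z@[[-1.46, -2.48, 1.26],[-2.65, -1.31, -0.82],[-2.04, 0.41, -2.02]]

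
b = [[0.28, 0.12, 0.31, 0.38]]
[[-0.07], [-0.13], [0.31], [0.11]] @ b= [[-0.02, -0.01, -0.02, -0.03],  [-0.04, -0.02, -0.04, -0.05],  [0.09, 0.04, 0.10, 0.12],  [0.03, 0.01, 0.03, 0.04]]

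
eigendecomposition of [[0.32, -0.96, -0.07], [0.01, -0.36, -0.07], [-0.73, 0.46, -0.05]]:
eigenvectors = [[0.37+0.07j, (0.37-0.07j), 0.63+0.00j],[0.13-0.01j, 0.13+0.01j, 0.45+0.00j],[(-0.92+0j), -0.92-0.00j, (0.63+0j)]]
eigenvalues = [(0.18+0.06j), (0.18-0.06j), (-0.44+0j)]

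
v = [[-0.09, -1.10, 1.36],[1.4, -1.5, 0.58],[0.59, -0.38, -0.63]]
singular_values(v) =[2.51, 1.46, 0.26]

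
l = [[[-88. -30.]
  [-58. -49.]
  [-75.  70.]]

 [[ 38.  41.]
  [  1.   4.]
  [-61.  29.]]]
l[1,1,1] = 4.0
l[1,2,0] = -61.0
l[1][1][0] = 1.0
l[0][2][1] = 70.0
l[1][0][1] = 41.0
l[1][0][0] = 38.0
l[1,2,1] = 29.0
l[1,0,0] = 38.0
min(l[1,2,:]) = -61.0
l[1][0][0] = 38.0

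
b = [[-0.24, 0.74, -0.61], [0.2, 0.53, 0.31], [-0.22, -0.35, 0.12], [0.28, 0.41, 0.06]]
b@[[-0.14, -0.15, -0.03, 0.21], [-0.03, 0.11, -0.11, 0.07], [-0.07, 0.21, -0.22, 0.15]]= [[0.05, -0.01, 0.06, -0.09], [-0.07, 0.09, -0.13, 0.13], [0.03, 0.02, 0.02, -0.05], [-0.06, 0.02, -0.07, 0.1]]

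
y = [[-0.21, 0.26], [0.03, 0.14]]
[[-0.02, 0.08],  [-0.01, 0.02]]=y @ [[0.04,-0.16],[-0.05,0.19]]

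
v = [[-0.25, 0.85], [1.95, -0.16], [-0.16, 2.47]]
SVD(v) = [[-0.33, 0.00], [0.26, -0.96], [-0.91, -0.28]] @ diag([2.6667590578127816, 1.9047299356007101]) @ [[0.27, -0.96], [-0.96, -0.27]]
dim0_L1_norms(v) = [2.36, 3.48]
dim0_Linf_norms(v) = [1.95, 2.47]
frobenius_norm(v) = 3.28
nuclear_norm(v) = 4.57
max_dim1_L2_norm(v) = 2.48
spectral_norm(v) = 2.67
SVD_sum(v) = [[-0.24, 0.85], [0.19, -0.66], [-0.66, 2.33]] + [[-0.01,-0.00], [1.76,0.50], [0.5,0.14]]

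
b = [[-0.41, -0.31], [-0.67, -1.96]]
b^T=[[-0.41, -0.67], [-0.31, -1.96]]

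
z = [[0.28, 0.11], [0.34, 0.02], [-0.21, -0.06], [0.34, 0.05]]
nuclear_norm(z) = 0.68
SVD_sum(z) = [[0.29, 0.06], [0.33, 0.06], [-0.21, -0.04], [0.34, 0.07]] + [[-0.01,  0.05], [0.01,  -0.04], [0.0,  -0.02], [0.00,  -0.02]]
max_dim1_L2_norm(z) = 0.34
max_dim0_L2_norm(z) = 0.59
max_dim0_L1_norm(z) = 1.17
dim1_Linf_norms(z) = [0.28, 0.34, 0.21, 0.34]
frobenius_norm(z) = 0.61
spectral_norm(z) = 0.61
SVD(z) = [[-0.49,0.73],  [-0.56,-0.60],  [0.36,-0.25],  [-0.57,-0.20]] @ diag([0.6055359612524457, 0.07500799710748503]) @ [[-0.98, -0.19],[-0.19, 0.98]]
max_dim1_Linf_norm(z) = 0.34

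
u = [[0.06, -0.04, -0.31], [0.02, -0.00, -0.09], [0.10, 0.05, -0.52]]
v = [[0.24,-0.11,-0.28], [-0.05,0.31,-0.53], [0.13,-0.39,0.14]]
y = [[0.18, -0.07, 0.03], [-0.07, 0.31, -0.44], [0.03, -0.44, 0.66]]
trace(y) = 1.15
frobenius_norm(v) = 0.85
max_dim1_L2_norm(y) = 0.79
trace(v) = 0.69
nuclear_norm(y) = 1.15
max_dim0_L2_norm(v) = 0.62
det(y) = 0.00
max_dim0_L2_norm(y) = 0.79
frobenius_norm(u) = 0.63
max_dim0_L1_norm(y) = 1.13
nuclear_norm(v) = 1.24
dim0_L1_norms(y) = [0.28, 0.82, 1.13]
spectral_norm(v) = 0.72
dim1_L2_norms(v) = [0.38, 0.62, 0.43]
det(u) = -0.00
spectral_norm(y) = 0.96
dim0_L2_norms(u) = [0.12, 0.06, 0.61]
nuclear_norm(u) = 0.69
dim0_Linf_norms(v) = [0.24, 0.39, 0.53]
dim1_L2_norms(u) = [0.32, 0.09, 0.53]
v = u + y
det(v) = -0.03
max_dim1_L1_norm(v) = 0.89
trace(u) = -0.46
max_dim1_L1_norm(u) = 0.67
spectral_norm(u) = 0.62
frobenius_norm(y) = 0.98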